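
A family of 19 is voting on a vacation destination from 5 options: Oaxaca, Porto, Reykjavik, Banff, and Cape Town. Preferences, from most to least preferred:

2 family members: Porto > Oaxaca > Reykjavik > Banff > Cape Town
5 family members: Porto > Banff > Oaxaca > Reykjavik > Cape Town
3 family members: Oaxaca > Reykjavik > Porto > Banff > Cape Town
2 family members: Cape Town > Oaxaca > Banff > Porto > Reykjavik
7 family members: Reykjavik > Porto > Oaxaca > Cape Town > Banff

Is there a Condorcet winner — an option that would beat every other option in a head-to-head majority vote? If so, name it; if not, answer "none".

none

Checking pairwise contests:
Porto beats Oaxaca 14–5.
Reykjavik beats Porto 10–9.
Oaxaca beats Reykjavik 12–7.
Oaxaca beats Banff 14–5.
Oaxaca beats Cape Town 17–2.
Every option loses at least one head-to-head, so there is no Condorcet winner.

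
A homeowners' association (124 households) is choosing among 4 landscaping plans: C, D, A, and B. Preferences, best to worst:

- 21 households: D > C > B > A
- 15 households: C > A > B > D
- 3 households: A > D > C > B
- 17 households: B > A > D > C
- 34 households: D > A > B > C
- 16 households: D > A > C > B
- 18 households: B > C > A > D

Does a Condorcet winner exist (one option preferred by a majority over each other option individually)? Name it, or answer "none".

D vs C: 91–33 for D.
D vs A: 71–53 for D.
D vs B: 74–50 for D.
D beats every other option head-to-head.

D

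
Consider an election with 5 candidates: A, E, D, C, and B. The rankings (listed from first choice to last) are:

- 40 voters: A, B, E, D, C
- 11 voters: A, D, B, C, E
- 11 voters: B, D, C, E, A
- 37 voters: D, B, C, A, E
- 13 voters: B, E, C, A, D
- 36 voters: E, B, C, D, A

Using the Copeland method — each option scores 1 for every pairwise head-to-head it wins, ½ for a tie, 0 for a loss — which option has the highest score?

B

A: beats E; loses to D, C, and B → score 1.
E: beats D and C; loses to A and B → score 2.
D: beats A and C; loses to E and B → score 2.
C: beats A; loses to E, D, and B → score 1.
B: beats A, E, D, and C → score 4.
B has the best pairwise record.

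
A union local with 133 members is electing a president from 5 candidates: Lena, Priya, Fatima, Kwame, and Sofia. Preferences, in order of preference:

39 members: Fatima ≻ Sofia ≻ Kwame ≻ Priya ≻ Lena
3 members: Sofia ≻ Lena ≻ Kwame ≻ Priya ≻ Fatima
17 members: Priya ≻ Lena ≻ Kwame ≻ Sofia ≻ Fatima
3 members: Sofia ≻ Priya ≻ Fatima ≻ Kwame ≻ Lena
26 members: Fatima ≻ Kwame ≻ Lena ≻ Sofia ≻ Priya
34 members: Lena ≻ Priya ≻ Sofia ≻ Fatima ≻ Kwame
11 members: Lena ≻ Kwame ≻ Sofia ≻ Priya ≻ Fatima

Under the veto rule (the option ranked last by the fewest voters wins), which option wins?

Last-place votes: Lena 42, Priya 26, Fatima 31, Kwame 34, Sofia 0.
Sofia is ranked last by the fewest voters, so Sofia wins.

Sofia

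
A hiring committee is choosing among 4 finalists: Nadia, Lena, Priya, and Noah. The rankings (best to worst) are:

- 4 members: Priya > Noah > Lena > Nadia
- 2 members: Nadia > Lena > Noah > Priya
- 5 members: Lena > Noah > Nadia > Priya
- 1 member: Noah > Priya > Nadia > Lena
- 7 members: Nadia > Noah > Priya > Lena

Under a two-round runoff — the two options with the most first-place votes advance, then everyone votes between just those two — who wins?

Nadia

Round 1 first-place votes: Nadia 9, Lena 5, Priya 4, Noah 1.
Nadia and Lena advance.
Runoff: Nadia is preferred to Lena by 10 voters; Lena by 9.
Nadia wins the runoff.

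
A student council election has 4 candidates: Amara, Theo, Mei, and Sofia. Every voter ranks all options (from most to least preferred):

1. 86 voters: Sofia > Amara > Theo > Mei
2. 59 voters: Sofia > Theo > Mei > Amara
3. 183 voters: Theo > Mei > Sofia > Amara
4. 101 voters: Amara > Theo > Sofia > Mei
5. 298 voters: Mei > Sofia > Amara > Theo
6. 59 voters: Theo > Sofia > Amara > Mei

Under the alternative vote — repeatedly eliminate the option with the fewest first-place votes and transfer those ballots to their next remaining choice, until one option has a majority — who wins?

Round 1: Amara 101, Theo 242, Mei 298, Sofia 145. Eliminate Amara.
Round 2: Theo 343, Mei 298, Sofia 145. Eliminate Sofia.
Round 3: Theo 488, Mei 298. Theo has a majority.

Theo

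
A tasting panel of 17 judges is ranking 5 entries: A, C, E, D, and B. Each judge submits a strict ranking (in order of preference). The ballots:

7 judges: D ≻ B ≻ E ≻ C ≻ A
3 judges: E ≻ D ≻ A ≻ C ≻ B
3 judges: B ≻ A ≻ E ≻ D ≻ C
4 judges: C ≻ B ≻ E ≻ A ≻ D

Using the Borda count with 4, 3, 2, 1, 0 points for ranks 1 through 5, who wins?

A: 7·0 + 3·2 + 3·3 + 4·1 = 19
C: 7·1 + 3·1 + 3·0 + 4·4 = 26
E: 7·2 + 3·4 + 3·2 + 4·2 = 40
D: 7·4 + 3·3 + 3·1 + 4·0 = 40
B: 7·3 + 3·0 + 3·4 + 4·3 = 45
B has the highest Borda score (45).

B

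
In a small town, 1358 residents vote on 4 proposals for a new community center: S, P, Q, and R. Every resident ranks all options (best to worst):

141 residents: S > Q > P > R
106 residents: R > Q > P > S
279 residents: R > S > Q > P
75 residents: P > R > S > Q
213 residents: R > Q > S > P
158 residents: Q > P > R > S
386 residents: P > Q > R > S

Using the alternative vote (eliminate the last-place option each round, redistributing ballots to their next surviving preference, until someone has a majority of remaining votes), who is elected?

Round 1: S 141, P 461, Q 158, R 598. Eliminate S.
Round 2: P 461, Q 299, R 598. Eliminate Q.
Round 3: P 760, R 598. P has a majority.

P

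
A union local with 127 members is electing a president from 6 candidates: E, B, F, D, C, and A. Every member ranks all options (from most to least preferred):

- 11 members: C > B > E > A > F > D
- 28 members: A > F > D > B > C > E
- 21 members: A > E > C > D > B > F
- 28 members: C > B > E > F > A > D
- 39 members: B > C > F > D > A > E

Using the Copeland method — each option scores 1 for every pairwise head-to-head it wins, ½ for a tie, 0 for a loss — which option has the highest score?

B

E: loses to B, F, D, C, and A → score 0.
B: beats E, F, D, C, and A → score 5.
F: beats E, D, and A; loses to B and C → score 3.
D: beats E; loses to B, F, C, and A → score 1.
C: beats E, F, D, and A; loses to B → score 4.
A: beats E and D; loses to B, F, and C → score 2.
B has the best pairwise record.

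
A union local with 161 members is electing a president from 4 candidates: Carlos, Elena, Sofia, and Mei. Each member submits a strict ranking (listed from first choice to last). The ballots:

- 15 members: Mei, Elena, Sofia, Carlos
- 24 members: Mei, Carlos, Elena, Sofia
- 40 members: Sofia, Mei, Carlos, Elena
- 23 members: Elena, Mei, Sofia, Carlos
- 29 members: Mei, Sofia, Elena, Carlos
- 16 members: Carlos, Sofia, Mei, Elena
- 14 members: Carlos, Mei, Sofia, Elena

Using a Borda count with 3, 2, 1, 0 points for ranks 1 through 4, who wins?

Carlos: 15·0 + 24·2 + 40·1 + 23·0 + 29·0 + 16·3 + 14·3 = 178
Elena: 15·2 + 24·1 + 40·0 + 23·3 + 29·1 + 16·0 + 14·0 = 152
Sofia: 15·1 + 24·0 + 40·3 + 23·1 + 29·2 + 16·2 + 14·1 = 262
Mei: 15·3 + 24·3 + 40·2 + 23·2 + 29·3 + 16·1 + 14·2 = 374
Mei has the highest Borda score (374).

Mei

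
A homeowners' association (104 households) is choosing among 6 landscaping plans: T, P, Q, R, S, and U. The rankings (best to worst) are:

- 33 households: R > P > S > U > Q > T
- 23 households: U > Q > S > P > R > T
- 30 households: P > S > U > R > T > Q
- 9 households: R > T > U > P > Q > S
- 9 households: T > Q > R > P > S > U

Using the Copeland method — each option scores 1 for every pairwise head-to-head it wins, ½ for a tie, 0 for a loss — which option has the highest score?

T: loses to P, Q, R, S, and U → score 0.
P: beats T, Q, R, S, and U → score 5.
Q: beats T; loses to P, R, S, and U → score 1.
R: beats T and Q; loses to P, S, and U → score 2.
S: beats T, Q, R, and U; loses to P → score 4.
U: beats T, Q, and R; loses to P and S → score 3.
P has the best pairwise record.

P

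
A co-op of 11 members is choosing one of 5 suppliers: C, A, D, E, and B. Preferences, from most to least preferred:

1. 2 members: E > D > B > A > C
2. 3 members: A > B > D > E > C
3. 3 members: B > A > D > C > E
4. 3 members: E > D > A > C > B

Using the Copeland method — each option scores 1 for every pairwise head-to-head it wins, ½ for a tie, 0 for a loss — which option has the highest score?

C: loses to A, D, E, and B → score 0.
A: beats C, D, E, and B → score 4.
D: beats C and E; loses to A and B → score 2.
E: beats C; loses to A, D, and B → score 1.
B: beats C, D, and E; loses to A → score 3.
A has the best pairwise record.

A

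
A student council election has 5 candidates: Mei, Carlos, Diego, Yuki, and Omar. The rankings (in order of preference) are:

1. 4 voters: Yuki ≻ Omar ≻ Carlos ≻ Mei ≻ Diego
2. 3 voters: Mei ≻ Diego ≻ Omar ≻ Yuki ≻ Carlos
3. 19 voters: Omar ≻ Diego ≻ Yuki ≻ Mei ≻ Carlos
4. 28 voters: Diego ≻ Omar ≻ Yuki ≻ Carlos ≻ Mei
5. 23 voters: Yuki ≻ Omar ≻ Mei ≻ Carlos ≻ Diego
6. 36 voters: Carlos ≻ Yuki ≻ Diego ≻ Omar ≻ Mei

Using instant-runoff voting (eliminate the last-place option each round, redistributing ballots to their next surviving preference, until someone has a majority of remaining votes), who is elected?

Carlos

Round 1: Mei 3, Carlos 36, Diego 28, Yuki 27, Omar 19. Eliminate Mei.
Round 2: Carlos 36, Diego 31, Yuki 27, Omar 19. Eliminate Omar.
Round 3: Carlos 36, Diego 50, Yuki 27. Eliminate Yuki.
Round 4: Carlos 63, Diego 50. Carlos has a majority.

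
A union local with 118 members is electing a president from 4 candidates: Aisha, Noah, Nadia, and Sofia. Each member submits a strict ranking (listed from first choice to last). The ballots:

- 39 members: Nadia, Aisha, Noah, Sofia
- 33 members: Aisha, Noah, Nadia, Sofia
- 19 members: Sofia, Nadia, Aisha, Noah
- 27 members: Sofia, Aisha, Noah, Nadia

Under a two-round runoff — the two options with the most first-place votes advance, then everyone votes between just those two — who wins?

Nadia

Round 1 first-place votes: Aisha 33, Noah 0, Nadia 39, Sofia 46.
Sofia and Nadia advance.
Runoff: Sofia is preferred to Nadia by 46 voters; Nadia by 72.
Nadia wins the runoff.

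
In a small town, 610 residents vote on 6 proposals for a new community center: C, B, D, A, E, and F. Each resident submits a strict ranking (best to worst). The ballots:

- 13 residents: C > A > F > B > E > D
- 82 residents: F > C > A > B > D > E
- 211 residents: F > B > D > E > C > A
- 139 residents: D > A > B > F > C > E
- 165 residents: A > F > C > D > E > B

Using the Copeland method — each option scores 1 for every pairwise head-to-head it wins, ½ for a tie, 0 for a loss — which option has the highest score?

C: beats A and E; loses to B, D, and F → score 2.
B: beats C, D, and E; loses to A and F → score 3.
D: beats C, A, and E; loses to B and F → score 3.
A: beats B, E, and F; loses to C and D → score 3.
E: loses to C, B, D, A, and F → score 0.
F: beats C, B, D, and E; loses to A → score 4.
F has the best pairwise record.

F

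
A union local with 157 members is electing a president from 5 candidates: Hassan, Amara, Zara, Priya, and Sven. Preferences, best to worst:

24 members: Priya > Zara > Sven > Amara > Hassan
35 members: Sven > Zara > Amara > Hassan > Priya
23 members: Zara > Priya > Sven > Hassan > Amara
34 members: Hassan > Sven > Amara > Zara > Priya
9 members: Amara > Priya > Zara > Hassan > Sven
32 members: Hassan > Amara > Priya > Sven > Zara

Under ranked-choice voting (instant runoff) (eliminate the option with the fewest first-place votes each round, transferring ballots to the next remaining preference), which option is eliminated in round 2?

Round 1: Hassan 66, Amara 9, Zara 23, Priya 24, Sven 35. Eliminate Amara.
Round 2: Hassan 66, Zara 23, Priya 33, Sven 35. Eliminate Zara.

Zara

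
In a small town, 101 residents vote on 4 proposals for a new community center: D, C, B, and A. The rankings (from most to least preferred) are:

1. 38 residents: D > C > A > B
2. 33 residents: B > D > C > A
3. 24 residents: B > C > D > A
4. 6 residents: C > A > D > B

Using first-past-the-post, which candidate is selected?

First-place votes: D 38, C 6, B 57, A 0.
B has the most first-place votes.

B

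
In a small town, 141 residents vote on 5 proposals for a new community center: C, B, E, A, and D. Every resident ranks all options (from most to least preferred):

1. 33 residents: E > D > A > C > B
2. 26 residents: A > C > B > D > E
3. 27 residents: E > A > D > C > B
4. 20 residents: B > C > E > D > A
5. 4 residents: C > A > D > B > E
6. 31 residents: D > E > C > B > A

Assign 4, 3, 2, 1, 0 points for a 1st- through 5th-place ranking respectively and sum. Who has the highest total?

C: 33·1 + 26·3 + 27·1 + 20·3 + 4·4 + 31·2 = 276
B: 33·0 + 26·2 + 27·0 + 20·4 + 4·1 + 31·1 = 167
E: 33·4 + 26·0 + 27·4 + 20·2 + 4·0 + 31·3 = 373
A: 33·2 + 26·4 + 27·3 + 20·0 + 4·3 + 31·0 = 263
D: 33·3 + 26·1 + 27·2 + 20·1 + 4·2 + 31·4 = 331
E has the highest Borda score (373).

E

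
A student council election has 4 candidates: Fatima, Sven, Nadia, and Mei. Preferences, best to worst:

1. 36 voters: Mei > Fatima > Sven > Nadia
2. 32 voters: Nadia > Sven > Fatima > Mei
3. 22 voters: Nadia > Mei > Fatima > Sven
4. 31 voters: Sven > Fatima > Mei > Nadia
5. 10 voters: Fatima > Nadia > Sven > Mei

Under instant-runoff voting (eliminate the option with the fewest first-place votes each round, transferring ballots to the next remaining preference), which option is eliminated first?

Round 1: Fatima 10, Sven 31, Nadia 54, Mei 36. Eliminate Fatima.

Fatima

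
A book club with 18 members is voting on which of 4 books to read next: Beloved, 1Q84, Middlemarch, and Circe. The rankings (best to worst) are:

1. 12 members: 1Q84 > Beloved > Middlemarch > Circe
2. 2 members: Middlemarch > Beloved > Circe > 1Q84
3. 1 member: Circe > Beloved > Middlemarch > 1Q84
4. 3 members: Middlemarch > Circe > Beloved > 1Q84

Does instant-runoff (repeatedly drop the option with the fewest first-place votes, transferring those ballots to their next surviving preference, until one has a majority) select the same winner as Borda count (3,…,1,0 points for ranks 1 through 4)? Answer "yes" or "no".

yes

Instant-runoff — R1 Beloved 0, 1Q84 12, Middlemarch 5, Circe 1 (1Q84 winner). Winner: 1Q84.
Borda — scores: Beloved 33, 1Q84 36, Middlemarch 28, Circe 11. Winner: 1Q84.
The two methods agree.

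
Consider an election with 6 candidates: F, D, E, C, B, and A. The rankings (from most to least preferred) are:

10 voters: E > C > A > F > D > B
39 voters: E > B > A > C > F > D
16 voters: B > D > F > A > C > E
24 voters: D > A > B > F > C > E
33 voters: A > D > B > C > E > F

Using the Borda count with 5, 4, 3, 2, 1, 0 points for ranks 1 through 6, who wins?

A

F: 10·2 + 39·1 + 16·3 + 24·2 + 33·0 = 155
D: 10·1 + 39·0 + 16·4 + 24·5 + 33·4 = 326
E: 10·5 + 39·5 + 16·0 + 24·0 + 33·1 = 278
C: 10·4 + 39·2 + 16·1 + 24·1 + 33·2 = 224
B: 10·0 + 39·4 + 16·5 + 24·3 + 33·3 = 407
A: 10·3 + 39·3 + 16·2 + 24·4 + 33·5 = 440
A has the highest Borda score (440).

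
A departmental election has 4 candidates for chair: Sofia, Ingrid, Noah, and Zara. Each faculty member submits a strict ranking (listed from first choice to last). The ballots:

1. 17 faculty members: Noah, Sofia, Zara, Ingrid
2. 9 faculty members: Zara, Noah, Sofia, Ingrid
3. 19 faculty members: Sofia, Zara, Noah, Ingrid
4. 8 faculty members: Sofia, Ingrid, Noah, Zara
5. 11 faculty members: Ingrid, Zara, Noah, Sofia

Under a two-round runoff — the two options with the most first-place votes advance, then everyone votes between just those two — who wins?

Round 1 first-place votes: Sofia 27, Ingrid 11, Noah 17, Zara 9.
Sofia and Noah advance.
Runoff: Sofia is preferred to Noah by 27 voters; Noah by 37.
Noah wins the runoff.

Noah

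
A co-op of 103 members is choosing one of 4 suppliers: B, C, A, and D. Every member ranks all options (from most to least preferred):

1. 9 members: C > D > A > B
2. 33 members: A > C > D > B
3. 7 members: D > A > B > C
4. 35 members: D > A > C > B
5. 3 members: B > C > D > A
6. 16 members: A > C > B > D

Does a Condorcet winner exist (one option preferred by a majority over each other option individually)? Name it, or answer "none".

Checking pairwise contests:
C beats B 93–10.
A beats C 91–12.
D beats A 54–49.
C beats D 61–42.
Every option loses at least one head-to-head, so there is no Condorcet winner.

none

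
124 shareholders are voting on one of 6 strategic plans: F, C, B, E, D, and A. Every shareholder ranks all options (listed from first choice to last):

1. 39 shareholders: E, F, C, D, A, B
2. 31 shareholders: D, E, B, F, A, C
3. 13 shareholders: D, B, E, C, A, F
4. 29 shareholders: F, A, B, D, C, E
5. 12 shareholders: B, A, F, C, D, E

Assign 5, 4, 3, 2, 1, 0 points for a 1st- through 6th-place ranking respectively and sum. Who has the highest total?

F: 39·4 + 31·2 + 13·0 + 29·5 + 12·3 = 399
C: 39·3 + 31·0 + 13·2 + 29·1 + 12·2 = 196
B: 39·0 + 31·3 + 13·4 + 29·3 + 12·5 = 292
E: 39·5 + 31·4 + 13·3 + 29·0 + 12·0 = 358
D: 39·2 + 31·5 + 13·5 + 29·2 + 12·1 = 368
A: 39·1 + 31·1 + 13·1 + 29·4 + 12·4 = 247
F has the highest Borda score (399).

F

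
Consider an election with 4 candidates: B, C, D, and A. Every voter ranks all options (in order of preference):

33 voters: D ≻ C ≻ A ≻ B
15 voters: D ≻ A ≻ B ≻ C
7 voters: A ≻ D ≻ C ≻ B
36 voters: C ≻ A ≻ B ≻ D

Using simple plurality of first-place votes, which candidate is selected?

First-place votes: B 0, C 36, D 48, A 7.
D has the most first-place votes.

D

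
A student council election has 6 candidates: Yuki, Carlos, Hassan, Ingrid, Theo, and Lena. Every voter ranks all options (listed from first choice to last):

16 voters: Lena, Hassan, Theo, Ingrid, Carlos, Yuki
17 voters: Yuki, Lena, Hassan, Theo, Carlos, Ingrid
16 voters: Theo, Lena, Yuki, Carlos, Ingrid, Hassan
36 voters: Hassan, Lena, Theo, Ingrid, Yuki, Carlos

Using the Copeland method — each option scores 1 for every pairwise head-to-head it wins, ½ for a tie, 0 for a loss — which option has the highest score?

Lena

Yuki: beats Carlos; loses to Hassan, Ingrid, Theo, and Lena → score 1.
Carlos: loses to Yuki, Hassan, Ingrid, Theo, and Lena → score 0.
Hassan: beats Yuki, Carlos, Ingrid, and Theo; loses to Lena → score 4.
Ingrid: beats Yuki and Carlos; loses to Hassan, Theo, and Lena → score 2.
Theo: beats Yuki, Carlos, and Ingrid; loses to Hassan and Lena → score 3.
Lena: beats Yuki, Carlos, Hassan, Ingrid, and Theo → score 5.
Lena has the best pairwise record.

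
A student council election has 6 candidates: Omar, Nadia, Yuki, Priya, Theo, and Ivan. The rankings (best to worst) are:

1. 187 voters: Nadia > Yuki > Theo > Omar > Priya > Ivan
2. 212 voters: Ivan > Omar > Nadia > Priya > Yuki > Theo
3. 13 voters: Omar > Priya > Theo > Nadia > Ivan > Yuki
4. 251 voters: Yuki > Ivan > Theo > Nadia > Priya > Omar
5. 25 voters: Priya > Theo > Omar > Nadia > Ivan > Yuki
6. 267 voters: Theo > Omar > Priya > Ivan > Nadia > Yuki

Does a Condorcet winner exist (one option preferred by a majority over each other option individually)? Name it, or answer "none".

Checking pairwise contests:
Theo beats Omar 730–225.
Omar beats Nadia 517–438.
Omar beats Yuki 517–438.
Omar beats Priya 679–276.
Yuki beats Theo 650–305.
Omar beats Ivan 492–463.
Every option loses at least one head-to-head, so there is no Condorcet winner.

none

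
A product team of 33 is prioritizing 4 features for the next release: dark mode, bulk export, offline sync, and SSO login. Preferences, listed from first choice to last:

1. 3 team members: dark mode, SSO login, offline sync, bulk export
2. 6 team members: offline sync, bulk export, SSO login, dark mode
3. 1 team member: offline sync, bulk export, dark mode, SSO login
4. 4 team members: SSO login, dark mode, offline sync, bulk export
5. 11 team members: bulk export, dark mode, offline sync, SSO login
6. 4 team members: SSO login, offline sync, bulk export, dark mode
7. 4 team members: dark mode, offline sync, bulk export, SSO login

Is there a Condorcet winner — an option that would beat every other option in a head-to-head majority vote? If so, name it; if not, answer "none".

Checking pairwise contests:
bulk export beats dark mode 22–11.
offline sync beats bulk export 22–11.
dark mode beats offline sync 22–11.
dark mode beats SSO login 19–14.
Every option loses at least one head-to-head, so there is no Condorcet winner.

none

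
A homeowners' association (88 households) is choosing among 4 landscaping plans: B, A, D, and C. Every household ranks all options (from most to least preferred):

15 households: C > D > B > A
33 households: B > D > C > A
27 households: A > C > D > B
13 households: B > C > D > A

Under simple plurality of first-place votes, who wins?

B

First-place votes: B 46, A 27, D 0, C 15.
B has the most first-place votes.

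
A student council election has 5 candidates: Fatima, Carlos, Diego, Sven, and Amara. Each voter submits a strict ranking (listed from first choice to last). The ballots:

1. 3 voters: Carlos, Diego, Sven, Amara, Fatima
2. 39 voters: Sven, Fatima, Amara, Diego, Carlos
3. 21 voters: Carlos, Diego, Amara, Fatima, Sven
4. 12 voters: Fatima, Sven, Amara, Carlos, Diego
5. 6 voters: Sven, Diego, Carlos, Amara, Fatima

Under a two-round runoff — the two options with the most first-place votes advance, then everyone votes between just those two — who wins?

Sven

Round 1 first-place votes: Fatima 12, Carlos 24, Diego 0, Sven 45, Amara 0.
Sven and Carlos advance.
Runoff: Sven is preferred to Carlos by 57 voters; Carlos by 24.
Sven wins the runoff.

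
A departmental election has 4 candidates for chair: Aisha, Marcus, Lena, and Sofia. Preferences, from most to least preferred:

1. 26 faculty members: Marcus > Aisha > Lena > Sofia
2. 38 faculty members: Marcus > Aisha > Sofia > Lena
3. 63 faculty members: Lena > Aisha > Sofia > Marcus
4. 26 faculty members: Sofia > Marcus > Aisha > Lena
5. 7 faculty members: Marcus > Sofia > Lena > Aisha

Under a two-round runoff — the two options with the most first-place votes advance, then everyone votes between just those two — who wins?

Round 1 first-place votes: Aisha 0, Marcus 71, Lena 63, Sofia 26.
Marcus and Lena advance.
Runoff: Marcus is preferred to Lena by 97 voters; Lena by 63.
Marcus wins the runoff.

Marcus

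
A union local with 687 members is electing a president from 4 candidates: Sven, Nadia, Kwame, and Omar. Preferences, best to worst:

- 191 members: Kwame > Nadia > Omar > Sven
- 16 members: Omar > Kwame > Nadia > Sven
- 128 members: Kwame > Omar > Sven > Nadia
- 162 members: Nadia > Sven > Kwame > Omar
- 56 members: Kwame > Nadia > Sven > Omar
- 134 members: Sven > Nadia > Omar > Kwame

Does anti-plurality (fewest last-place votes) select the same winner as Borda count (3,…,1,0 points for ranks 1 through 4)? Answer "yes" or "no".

no

Anti-plurality — last-place votes: Sven 207, Nadia 128, Kwame 134, Omar 218. Winner: Nadia.
Borda — scores: Sven 910, Nadia 1264, Kwame 1319, Omar 629. Winner: Kwame.
The two methods disagree.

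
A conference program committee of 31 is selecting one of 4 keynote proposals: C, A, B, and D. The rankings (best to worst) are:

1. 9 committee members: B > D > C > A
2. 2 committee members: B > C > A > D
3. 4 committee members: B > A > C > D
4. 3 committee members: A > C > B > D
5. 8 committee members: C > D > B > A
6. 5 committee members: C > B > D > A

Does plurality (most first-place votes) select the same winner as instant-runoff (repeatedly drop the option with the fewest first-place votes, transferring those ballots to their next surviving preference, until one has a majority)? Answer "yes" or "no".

no

Plurality — first-place votes: C 13, A 3, B 15, D 0. Winner: B.
Instant-runoff — R1 C 13, A 3, B 15, D 0 (D out); R2 C 13, A 3, B 15 (A out); R3 C 16, B 15 (C winner). Winner: C.
The two methods disagree.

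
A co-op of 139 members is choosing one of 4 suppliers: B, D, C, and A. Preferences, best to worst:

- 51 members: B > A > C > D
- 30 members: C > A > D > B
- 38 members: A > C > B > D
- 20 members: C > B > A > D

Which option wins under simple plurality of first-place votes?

B

First-place votes: B 51, D 0, C 50, A 38.
B has the most first-place votes.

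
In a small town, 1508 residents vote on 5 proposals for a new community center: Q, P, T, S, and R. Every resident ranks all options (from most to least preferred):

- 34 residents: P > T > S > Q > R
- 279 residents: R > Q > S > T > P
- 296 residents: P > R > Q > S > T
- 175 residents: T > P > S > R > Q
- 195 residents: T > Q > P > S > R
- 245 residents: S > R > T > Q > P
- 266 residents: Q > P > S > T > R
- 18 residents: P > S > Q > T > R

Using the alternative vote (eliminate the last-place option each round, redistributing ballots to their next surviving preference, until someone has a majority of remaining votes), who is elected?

Round 1: Q 266, P 348, T 370, S 245, R 279. Eliminate S.
Round 2: Q 266, P 348, T 370, R 524. Eliminate Q.
Round 3: P 614, T 370, R 524. Eliminate T.
Round 4: P 984, R 524. P has a majority.

P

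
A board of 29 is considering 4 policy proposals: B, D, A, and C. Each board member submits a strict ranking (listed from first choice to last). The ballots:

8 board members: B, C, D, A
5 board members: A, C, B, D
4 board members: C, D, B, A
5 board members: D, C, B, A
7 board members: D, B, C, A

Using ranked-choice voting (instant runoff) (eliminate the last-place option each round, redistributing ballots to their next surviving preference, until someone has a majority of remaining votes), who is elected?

D

Round 1: B 8, D 12, A 5, C 4. Eliminate C.
Round 2: B 8, D 16, A 5. D has a majority.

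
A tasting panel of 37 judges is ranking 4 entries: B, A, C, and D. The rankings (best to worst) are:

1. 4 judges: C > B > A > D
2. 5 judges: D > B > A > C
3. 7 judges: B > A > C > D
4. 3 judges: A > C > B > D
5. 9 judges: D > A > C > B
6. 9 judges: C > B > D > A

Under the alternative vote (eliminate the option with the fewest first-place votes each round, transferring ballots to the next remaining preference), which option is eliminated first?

A

Round 1: B 7, A 3, C 13, D 14. Eliminate A.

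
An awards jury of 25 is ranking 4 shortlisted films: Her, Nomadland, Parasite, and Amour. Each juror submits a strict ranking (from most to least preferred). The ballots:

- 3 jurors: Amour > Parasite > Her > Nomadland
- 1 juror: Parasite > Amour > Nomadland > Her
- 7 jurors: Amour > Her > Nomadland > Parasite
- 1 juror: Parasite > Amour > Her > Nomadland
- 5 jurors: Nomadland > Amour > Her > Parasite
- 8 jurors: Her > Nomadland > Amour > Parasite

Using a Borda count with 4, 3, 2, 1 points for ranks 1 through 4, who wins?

Her: 3·2 + 1·1 + 7·3 + 1·2 + 5·2 + 8·4 = 72
Nomadland: 3·1 + 1·2 + 7·2 + 1·1 + 5·4 + 8·3 = 64
Parasite: 3·3 + 1·4 + 7·1 + 1·4 + 5·1 + 8·1 = 37
Amour: 3·4 + 1·3 + 7·4 + 1·3 + 5·3 + 8·2 = 77
Amour has the highest Borda score (77).

Amour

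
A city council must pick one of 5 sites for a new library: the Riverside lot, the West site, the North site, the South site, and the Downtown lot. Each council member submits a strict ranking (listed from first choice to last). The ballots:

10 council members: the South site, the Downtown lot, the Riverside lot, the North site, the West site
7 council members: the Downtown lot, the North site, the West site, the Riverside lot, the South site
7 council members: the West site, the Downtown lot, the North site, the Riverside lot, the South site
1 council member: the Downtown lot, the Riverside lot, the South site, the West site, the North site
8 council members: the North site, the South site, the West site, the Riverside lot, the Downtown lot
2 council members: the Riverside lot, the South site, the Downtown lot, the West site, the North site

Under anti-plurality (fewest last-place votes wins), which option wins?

Last-place votes: the Riverside lot 0, the West site 10, the North site 3, the South site 14, the Downtown lot 8.
the Riverside lot is ranked last by the fewest voters, so the Riverside lot wins.

the Riverside lot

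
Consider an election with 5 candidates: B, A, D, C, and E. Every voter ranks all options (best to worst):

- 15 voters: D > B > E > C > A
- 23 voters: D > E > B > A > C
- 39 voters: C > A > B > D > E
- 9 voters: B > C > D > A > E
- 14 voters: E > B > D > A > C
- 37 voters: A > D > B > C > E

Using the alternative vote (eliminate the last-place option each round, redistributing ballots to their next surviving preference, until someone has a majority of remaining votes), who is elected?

Round 1: B 9, A 37, D 38, C 39, E 14. Eliminate B.
Round 2: A 37, D 38, C 48, E 14. Eliminate E.
Round 3: A 37, D 52, C 48. Eliminate A.
Round 4: D 89, C 48. D has a majority.

D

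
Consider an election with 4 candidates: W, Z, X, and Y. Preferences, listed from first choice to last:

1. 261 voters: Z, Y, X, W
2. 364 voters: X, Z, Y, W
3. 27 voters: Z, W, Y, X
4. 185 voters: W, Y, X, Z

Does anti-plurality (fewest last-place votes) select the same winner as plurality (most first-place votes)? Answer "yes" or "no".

Anti-plurality — last-place votes: W 625, Z 185, X 27, Y 0. Winner: Y.
Plurality — first-place votes: W 185, Z 288, X 364, Y 0. Winner: X.
The two methods disagree.

no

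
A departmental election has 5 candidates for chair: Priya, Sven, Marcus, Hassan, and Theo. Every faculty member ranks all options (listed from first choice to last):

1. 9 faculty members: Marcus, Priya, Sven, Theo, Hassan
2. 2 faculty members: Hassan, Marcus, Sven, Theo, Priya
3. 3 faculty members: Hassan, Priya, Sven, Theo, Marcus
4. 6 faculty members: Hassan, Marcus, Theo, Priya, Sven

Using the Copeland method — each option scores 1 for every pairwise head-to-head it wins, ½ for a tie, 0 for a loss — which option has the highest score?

Hassan

Priya: beats Sven and Theo; loses to Marcus and Hassan → score 2.
Sven: beats Theo; loses to Priya, Marcus, and Hassan → score 1.
Marcus: beats Priya, Sven, and Theo; loses to Hassan → score 3.
Hassan: beats Priya, Sven, Marcus, and Theo → score 4.
Theo: loses to Priya, Sven, Marcus, and Hassan → score 0.
Hassan has the best pairwise record.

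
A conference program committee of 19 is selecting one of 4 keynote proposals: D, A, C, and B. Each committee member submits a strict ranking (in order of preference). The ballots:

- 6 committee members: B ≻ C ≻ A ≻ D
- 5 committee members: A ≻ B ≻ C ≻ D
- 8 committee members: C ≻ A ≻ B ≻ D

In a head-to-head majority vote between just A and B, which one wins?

A

Voters preferring A to B: 13; preferring B to A: 6.
A wins the head-to-head.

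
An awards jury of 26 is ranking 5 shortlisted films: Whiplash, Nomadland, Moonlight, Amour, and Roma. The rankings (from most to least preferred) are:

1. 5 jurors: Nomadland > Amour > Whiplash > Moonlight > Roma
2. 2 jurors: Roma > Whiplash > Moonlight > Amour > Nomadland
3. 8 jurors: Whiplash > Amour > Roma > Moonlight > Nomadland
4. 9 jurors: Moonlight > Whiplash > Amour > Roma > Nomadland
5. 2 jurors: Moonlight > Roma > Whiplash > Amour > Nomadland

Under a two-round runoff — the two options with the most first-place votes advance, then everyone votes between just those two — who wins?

Round 1 first-place votes: Whiplash 8, Nomadland 5, Moonlight 11, Amour 0, Roma 2.
Moonlight and Whiplash advance.
Runoff: Moonlight is preferred to Whiplash by 11 voters; Whiplash by 15.
Whiplash wins the runoff.

Whiplash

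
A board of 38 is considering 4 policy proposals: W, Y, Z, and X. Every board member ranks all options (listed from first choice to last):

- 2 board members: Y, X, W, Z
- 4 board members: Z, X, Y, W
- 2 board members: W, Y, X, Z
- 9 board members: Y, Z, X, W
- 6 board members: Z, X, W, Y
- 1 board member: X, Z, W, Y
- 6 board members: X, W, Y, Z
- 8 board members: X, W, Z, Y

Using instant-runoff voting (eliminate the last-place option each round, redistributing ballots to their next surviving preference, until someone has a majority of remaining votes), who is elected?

Round 1: W 2, Y 11, Z 10, X 15. Eliminate W.
Round 2: Y 13, Z 10, X 15. Eliminate Z.
Round 3: Y 13, X 25. X has a majority.

X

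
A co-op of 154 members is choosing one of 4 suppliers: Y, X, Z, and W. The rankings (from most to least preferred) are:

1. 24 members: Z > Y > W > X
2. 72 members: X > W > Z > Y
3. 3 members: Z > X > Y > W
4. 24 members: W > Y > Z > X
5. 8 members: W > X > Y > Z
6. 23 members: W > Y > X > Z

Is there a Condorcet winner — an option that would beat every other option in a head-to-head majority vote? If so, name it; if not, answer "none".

W

W vs Y: 127–27 for W.
W vs X: 79–75 for W.
W vs Z: 127–27 for W.
W beats every other option head-to-head.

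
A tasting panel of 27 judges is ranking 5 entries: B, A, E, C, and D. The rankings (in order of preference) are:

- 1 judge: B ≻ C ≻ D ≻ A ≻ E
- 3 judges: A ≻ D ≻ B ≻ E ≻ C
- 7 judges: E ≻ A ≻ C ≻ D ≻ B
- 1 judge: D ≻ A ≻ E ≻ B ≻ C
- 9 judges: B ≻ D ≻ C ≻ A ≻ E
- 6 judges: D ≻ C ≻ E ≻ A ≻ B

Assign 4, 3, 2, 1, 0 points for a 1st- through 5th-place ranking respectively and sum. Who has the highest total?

B: 1·4 + 3·2 + 7·0 + 1·1 + 9·4 + 6·0 = 47
A: 1·1 + 3·4 + 7·3 + 1·3 + 9·1 + 6·1 = 52
E: 1·0 + 3·1 + 7·4 + 1·2 + 9·0 + 6·2 = 45
C: 1·3 + 3·0 + 7·2 + 1·0 + 9·2 + 6·3 = 53
D: 1·2 + 3·3 + 7·1 + 1·4 + 9·3 + 6·4 = 73
D has the highest Borda score (73).

D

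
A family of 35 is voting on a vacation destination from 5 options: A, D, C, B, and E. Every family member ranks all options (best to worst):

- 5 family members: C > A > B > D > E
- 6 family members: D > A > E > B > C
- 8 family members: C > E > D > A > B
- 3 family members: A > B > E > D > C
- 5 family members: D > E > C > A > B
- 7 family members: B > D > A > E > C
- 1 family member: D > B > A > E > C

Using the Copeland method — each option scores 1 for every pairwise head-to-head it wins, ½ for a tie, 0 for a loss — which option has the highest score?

A: beats B and E; loses to D and C → score 2.
D: beats A, C, B, and E → score 4.
C: beats A and B; loses to D and E → score 2.
B: loses to A, D, C, and E → score 0.
E: beats C and B; loses to A and D → score 2.
D has the best pairwise record.

D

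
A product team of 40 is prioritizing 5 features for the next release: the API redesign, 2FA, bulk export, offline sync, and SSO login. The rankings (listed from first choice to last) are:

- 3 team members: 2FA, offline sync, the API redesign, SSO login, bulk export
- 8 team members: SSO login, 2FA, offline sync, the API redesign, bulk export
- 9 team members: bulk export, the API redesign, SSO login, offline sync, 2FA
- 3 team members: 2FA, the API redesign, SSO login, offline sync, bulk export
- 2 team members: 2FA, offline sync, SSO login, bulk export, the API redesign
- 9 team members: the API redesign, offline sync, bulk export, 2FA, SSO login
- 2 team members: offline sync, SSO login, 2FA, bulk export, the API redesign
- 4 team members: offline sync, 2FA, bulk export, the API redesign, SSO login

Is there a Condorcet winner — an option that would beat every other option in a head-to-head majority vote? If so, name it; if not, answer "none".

none

Checking pairwise contests:
2FA beats the API redesign 22–18.
offline sync beats 2FA 24–16.
the API redesign beats bulk export 23–17.
the API redesign beats offline sync 21–19.
the API redesign beats SSO login 28–12.
Every option loses at least one head-to-head, so there is no Condorcet winner.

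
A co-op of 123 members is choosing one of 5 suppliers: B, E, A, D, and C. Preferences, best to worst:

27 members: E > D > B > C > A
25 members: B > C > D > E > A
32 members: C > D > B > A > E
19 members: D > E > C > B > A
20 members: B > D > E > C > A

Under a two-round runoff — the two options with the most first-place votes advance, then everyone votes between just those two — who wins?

B

Round 1 first-place votes: B 45, E 27, A 0, D 19, C 32.
B and C advance.
Runoff: B is preferred to C by 72 voters; C by 51.
B wins the runoff.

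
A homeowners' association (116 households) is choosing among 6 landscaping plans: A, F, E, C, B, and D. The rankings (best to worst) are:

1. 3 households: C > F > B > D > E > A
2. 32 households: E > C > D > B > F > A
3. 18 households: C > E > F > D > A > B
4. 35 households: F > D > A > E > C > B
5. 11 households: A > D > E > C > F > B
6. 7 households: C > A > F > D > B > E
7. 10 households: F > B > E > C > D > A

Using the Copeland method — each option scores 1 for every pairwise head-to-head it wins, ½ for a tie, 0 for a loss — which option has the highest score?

E

A: beats B; loses to F, E, C, and D → score 1.
F: beats A, B, and D; loses to E and C → score 3.
E: beats A, F, C, B, and D → score 5.
C: beats A, F, B, and D; loses to E → score 4.
B: loses to A, F, E, C, and D → score 0.
D: beats A and B; loses to F, E, and C → score 2.
E has the best pairwise record.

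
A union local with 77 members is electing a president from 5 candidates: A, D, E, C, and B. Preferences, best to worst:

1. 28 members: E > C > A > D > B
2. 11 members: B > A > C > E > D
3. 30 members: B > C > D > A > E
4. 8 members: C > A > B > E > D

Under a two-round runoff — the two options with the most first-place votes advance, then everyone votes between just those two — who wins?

B

Round 1 first-place votes: A 0, D 0, E 28, C 8, B 41.
B and E advance.
Runoff: B is preferred to E by 49 voters; E by 28.
B wins the runoff.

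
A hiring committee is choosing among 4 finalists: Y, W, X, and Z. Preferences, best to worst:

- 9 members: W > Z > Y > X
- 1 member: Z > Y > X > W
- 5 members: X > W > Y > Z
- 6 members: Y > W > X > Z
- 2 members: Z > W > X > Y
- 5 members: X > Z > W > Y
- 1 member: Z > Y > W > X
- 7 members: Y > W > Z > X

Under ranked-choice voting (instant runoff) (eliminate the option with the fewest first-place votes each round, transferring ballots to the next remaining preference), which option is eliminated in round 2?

X

Round 1: Y 13, W 9, X 10, Z 4. Eliminate Z.
Round 2: Y 15, W 11, X 10. Eliminate X.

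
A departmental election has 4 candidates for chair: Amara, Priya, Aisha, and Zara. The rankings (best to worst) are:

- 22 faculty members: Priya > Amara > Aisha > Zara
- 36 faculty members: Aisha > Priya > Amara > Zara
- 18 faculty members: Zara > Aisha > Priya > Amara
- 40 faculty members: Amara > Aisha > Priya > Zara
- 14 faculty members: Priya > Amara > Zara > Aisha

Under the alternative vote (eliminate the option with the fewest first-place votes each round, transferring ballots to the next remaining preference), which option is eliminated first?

Round 1: Amara 40, Priya 36, Aisha 36, Zara 18. Eliminate Zara.

Zara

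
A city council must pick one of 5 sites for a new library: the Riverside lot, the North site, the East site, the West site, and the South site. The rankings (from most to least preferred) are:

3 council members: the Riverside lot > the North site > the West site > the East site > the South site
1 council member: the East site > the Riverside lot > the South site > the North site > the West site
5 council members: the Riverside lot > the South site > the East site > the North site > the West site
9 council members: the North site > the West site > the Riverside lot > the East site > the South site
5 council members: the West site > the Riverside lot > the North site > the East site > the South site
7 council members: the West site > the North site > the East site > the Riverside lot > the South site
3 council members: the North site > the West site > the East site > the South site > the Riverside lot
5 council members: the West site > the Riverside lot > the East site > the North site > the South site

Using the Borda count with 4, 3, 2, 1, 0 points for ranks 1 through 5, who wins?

the Riverside lot: 3·4 + 1·3 + 5·4 + 9·2 + 5·3 + 7·1 + 3·0 + 5·3 = 90
the North site: 3·3 + 1·1 + 5·1 + 9·4 + 5·2 + 7·3 + 3·4 + 5·1 = 99
the East site: 3·1 + 1·4 + 5·2 + 9·1 + 5·1 + 7·2 + 3·2 + 5·2 = 61
the West site: 3·2 + 1·0 + 5·0 + 9·3 + 5·4 + 7·4 + 3·3 + 5·4 = 110
the South site: 3·0 + 1·2 + 5·3 + 9·0 + 5·0 + 7·0 + 3·1 + 5·0 = 20
the West site has the highest Borda score (110).

the West site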